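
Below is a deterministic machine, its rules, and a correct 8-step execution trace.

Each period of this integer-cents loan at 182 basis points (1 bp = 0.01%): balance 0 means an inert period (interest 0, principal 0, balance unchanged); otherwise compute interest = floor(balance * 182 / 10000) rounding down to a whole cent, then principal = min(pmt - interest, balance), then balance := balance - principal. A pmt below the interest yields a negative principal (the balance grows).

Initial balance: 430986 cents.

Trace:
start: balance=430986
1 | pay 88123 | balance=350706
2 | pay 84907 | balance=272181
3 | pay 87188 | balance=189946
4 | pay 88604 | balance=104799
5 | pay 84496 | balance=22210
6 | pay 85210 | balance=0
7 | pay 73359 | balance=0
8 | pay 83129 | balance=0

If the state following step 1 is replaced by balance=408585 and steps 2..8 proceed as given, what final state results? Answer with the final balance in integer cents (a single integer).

state after step 1 := balance=408585
2 | pay 84907 | balance=331114
3 | pay 87188 | balance=249952
4 | pay 88604 | balance=165897
5 | pay 84496 | balance=84420
6 | pay 85210 | balance=746
7 | pay 73359 | balance=0
8 | pay 83129 | balance=0

0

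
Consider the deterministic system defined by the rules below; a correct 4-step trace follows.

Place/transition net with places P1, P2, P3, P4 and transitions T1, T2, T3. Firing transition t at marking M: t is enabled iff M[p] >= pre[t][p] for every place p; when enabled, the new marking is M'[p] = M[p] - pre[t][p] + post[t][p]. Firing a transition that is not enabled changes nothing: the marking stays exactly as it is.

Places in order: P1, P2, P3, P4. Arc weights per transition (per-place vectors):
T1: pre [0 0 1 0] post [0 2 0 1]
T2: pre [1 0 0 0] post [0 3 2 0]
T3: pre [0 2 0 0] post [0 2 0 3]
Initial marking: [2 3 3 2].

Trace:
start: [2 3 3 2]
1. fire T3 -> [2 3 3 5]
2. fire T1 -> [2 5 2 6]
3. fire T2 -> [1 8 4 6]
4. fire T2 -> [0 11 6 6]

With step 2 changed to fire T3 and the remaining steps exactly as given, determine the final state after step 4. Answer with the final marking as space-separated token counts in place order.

(re-executing from step 2 with the substitution; state before step 2: [2 3 3 5])
2. fire T3 -> [2 3 3 8]
3. fire T2 -> [1 6 5 8]
4. fire T2 -> [0 9 7 8]

0 9 7 8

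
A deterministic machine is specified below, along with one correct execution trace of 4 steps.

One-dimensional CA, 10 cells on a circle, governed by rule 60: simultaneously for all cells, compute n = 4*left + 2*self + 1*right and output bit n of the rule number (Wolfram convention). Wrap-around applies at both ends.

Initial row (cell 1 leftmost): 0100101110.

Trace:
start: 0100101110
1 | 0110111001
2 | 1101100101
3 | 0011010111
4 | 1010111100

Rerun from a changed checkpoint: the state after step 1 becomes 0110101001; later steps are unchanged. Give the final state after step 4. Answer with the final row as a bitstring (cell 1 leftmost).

1010100010

state after step 1 := 0110101001
2 | 1101111101
3 | 0011000011
4 | 1010100010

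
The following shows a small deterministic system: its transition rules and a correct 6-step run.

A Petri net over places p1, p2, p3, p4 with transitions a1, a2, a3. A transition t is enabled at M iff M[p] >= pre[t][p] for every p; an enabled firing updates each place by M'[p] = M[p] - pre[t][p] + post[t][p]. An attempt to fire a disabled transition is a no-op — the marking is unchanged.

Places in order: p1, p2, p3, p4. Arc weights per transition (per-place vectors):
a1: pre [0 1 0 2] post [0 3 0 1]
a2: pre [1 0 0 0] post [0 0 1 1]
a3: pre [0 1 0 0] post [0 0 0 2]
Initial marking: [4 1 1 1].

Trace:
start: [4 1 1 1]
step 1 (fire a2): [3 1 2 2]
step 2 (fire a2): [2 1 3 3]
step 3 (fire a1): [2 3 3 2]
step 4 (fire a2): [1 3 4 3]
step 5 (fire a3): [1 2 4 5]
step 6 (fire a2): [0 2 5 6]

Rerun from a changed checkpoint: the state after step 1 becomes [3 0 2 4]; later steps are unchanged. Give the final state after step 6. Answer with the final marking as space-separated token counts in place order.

0 0 5 7

state after step 1 := [3 0 2 4]
step 2 (fire a2): [2 0 3 5]
step 3 (fire a1): [2 0 3 5]
step 4 (fire a2): [1 0 4 6]
step 5 (fire a3): [1 0 4 6]
step 6 (fire a2): [0 0 5 7]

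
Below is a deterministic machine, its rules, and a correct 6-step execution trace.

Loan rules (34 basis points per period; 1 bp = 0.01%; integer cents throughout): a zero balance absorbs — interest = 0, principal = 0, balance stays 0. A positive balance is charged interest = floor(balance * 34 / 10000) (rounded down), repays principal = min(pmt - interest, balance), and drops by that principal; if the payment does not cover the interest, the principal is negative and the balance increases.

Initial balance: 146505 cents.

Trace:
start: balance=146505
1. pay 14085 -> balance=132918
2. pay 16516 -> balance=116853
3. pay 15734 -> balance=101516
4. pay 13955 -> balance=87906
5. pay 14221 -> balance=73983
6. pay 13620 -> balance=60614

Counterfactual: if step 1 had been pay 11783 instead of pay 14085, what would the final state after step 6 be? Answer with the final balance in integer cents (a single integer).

(re-executing from step 1 with the substitution; state before step 1: balance=146505)
1. pay 11783 -> balance=135220
2. pay 16516 -> balance=119163
3. pay 15734 -> balance=103834
4. pay 13955 -> balance=90232
5. pay 14221 -> balance=76317
6. pay 13620 -> balance=62956

62956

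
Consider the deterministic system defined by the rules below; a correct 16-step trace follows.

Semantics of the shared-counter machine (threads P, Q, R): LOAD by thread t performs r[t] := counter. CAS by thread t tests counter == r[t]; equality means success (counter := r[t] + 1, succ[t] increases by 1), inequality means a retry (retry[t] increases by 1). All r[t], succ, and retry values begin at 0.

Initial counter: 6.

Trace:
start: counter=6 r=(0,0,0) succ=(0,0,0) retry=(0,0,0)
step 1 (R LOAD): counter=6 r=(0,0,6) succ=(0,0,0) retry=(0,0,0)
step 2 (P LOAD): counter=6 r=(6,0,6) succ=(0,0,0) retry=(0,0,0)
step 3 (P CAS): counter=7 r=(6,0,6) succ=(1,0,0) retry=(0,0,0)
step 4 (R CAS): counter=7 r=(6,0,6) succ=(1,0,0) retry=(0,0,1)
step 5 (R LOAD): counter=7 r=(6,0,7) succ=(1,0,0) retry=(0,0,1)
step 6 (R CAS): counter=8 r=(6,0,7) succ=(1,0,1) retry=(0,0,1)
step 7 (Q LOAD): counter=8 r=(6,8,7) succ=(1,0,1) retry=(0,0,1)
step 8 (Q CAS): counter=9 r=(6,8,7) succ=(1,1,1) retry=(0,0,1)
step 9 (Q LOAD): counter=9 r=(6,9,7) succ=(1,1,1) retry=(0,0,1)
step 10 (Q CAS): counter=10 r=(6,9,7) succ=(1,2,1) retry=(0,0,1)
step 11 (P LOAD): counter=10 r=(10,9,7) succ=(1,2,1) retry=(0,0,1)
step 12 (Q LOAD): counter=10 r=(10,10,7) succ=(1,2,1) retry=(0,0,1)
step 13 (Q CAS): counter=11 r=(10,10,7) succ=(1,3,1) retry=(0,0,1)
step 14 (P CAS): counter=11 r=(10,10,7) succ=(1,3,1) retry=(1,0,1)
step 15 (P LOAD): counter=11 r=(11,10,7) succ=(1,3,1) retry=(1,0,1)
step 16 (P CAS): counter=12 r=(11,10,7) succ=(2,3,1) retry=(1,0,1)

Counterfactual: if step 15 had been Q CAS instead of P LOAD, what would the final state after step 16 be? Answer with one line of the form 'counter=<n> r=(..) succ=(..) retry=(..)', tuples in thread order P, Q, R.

counter=11 r=(10,10,7) succ=(1,3,1) retry=(2,1,1)

(re-executing from step 15 with the substitution; state before step 15: counter=11 r=(10,10,7) succ=(1,3,1) retry=(1,0,1))
step 15 (Q CAS): counter=11 r=(10,10,7) succ=(1,3,1) retry=(1,1,1)
step 16 (P CAS): counter=11 r=(10,10,7) succ=(1,3,1) retry=(2,1,1)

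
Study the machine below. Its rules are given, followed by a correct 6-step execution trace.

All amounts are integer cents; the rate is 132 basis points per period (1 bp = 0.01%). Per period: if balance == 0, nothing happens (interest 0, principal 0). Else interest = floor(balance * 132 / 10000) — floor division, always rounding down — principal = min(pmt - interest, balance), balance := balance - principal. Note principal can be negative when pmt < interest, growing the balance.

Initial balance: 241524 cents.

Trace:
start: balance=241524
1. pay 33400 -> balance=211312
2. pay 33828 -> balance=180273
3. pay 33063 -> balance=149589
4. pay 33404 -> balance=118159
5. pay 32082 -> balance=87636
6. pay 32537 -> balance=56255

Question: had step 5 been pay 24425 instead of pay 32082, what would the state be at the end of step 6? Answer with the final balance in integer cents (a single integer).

(re-executing from step 5 with the substitution; state before step 5: balance=118159)
5. pay 24425 -> balance=95293
6. pay 32537 -> balance=64013

64013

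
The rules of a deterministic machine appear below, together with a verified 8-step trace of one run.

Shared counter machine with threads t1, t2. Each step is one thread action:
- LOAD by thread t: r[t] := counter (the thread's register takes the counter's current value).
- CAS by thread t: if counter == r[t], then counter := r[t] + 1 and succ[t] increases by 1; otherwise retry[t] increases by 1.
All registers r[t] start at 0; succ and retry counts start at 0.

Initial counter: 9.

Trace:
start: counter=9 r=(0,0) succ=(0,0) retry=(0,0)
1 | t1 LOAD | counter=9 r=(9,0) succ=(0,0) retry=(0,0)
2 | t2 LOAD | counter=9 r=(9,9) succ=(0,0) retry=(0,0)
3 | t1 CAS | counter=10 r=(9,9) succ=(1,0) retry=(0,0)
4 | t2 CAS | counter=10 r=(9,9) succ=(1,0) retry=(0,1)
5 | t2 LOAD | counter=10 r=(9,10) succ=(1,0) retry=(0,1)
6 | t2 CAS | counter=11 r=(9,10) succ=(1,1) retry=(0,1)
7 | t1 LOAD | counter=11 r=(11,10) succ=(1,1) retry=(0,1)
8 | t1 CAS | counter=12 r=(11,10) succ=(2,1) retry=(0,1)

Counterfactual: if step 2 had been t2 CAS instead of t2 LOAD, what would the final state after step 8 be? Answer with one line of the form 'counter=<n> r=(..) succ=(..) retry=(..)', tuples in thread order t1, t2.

(re-executing from step 2 with the substitution; state before step 2: counter=9 r=(9,0) succ=(0,0) retry=(0,0))
2 | t2 CAS | counter=9 r=(9,0) succ=(0,0) retry=(0,1)
3 | t1 CAS | counter=10 r=(9,0) succ=(1,0) retry=(0,1)
4 | t2 CAS | counter=10 r=(9,0) succ=(1,0) retry=(0,2)
5 | t2 LOAD | counter=10 r=(9,10) succ=(1,0) retry=(0,2)
6 | t2 CAS | counter=11 r=(9,10) succ=(1,1) retry=(0,2)
7 | t1 LOAD | counter=11 r=(11,10) succ=(1,1) retry=(0,2)
8 | t1 CAS | counter=12 r=(11,10) succ=(2,1) retry=(0,2)

counter=12 r=(11,10) succ=(2,1) retry=(0,2)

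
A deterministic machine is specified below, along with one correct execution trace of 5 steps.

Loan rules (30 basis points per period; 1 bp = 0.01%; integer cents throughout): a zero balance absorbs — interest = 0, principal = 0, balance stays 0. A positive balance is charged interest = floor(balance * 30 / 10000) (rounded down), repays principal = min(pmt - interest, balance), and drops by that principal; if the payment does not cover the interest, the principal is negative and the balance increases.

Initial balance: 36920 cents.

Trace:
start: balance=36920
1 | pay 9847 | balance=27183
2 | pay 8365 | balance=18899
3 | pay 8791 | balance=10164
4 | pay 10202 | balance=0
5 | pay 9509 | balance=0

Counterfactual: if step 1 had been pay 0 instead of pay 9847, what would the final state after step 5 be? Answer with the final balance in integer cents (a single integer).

449

(re-executing from step 1 with the substitution; state before step 1: balance=36920)
1 | pay 0 | balance=37030
2 | pay 8365 | balance=28776
3 | pay 8791 | balance=20071
4 | pay 10202 | balance=9929
5 | pay 9509 | balance=449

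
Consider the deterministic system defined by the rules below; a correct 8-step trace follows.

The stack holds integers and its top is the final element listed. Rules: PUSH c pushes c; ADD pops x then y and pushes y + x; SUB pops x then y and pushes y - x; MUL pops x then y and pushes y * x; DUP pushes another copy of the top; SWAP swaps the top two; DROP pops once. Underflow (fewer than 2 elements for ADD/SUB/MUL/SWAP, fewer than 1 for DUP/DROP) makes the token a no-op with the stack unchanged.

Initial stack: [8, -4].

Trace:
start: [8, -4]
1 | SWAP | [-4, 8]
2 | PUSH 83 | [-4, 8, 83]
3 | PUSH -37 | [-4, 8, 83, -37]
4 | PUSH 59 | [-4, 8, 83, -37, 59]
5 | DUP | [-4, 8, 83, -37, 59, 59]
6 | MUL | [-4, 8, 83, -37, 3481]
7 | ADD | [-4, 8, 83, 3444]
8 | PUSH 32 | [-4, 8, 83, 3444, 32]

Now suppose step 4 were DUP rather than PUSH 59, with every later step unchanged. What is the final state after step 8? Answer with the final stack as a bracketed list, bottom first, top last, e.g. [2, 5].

(re-executing from step 4 with the substitution; state before step 4: [-4, 8, 83, -37])
4 | DUP | [-4, 8, 83, -37, -37]
5 | DUP | [-4, 8, 83, -37, -37, -37]
6 | MUL | [-4, 8, 83, -37, 1369]
7 | ADD | [-4, 8, 83, 1332]
8 | PUSH 32 | [-4, 8, 83, 1332, 32]

[-4, 8, 83, 1332, 32]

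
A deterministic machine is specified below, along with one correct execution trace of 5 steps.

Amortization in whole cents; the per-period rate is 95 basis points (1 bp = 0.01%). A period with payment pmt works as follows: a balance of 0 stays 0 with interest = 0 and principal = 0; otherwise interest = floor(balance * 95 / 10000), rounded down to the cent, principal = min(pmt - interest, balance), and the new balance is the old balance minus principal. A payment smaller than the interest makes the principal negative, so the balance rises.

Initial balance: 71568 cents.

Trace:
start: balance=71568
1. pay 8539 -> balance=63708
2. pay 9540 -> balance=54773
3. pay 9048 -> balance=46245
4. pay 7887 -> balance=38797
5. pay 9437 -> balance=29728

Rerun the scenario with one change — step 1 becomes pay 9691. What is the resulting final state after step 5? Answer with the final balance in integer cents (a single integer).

(re-executing from step 1 with the substitution; state before step 1: balance=71568)
1. pay 9691 -> balance=62556
2. pay 9540 -> balance=53610
3. pay 9048 -> balance=45071
4. pay 7887 -> balance=37612
5. pay 9437 -> balance=28532

28532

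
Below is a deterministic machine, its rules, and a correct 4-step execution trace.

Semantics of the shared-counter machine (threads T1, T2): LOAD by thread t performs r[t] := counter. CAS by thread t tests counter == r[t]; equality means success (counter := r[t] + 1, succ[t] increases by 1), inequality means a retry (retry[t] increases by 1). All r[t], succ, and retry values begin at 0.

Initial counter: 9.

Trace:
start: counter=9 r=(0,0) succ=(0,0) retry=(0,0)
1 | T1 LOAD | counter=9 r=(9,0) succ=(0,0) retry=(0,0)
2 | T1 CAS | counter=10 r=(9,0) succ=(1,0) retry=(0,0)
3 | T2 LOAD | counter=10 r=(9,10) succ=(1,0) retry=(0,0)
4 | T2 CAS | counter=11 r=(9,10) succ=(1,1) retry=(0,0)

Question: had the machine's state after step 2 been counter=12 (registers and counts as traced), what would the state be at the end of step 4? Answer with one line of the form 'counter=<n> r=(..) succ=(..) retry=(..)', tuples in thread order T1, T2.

counter=13 r=(9,12) succ=(1,1) retry=(0,0)

state after step 2 := counter=12 r=(9,0) succ=(1,0) retry=(0,0)
3 | T2 LOAD | counter=12 r=(9,12) succ=(1,0) retry=(0,0)
4 | T2 CAS | counter=13 r=(9,12) succ=(1,1) retry=(0,0)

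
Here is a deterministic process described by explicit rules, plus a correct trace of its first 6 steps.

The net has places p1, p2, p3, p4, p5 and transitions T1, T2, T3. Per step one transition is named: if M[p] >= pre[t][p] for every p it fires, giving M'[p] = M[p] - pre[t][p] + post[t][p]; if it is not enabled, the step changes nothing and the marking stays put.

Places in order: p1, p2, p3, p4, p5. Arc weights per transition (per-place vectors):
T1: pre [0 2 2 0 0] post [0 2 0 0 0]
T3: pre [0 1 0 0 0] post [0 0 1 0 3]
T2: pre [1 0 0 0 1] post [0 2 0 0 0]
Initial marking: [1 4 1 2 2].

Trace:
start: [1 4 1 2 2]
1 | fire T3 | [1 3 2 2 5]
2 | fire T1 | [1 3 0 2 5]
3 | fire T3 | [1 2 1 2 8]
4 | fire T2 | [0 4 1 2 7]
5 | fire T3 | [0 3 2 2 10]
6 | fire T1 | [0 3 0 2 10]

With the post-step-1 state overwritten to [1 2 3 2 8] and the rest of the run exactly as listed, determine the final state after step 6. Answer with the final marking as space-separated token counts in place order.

0 2 1 2 13

state after step 1 := [1 2 3 2 8]
2 | fire T1 | [1 2 1 2 8]
3 | fire T3 | [1 1 2 2 11]
4 | fire T2 | [0 3 2 2 10]
5 | fire T3 | [0 2 3 2 13]
6 | fire T1 | [0 2 1 2 13]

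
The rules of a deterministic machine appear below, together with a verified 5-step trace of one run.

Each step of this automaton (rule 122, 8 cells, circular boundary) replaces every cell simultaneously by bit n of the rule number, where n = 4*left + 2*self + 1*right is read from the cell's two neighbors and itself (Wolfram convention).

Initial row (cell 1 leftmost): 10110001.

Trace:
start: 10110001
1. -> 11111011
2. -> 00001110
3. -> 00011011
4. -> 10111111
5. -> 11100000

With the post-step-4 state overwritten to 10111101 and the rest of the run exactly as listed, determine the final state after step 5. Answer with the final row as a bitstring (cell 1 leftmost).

state after step 4 := 10111101
5. -> 11100111

11100111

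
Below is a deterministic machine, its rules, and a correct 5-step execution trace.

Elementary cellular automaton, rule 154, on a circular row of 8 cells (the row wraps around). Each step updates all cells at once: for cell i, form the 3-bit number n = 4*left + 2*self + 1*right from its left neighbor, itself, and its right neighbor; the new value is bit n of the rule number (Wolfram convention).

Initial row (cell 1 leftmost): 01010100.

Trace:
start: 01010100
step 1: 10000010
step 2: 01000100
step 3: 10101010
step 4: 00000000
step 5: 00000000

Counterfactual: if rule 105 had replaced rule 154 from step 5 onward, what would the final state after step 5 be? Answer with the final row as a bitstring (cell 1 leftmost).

11111111

(re-executing step 5 under rule 105; state before step 5: 00000000)
step 5: 11111111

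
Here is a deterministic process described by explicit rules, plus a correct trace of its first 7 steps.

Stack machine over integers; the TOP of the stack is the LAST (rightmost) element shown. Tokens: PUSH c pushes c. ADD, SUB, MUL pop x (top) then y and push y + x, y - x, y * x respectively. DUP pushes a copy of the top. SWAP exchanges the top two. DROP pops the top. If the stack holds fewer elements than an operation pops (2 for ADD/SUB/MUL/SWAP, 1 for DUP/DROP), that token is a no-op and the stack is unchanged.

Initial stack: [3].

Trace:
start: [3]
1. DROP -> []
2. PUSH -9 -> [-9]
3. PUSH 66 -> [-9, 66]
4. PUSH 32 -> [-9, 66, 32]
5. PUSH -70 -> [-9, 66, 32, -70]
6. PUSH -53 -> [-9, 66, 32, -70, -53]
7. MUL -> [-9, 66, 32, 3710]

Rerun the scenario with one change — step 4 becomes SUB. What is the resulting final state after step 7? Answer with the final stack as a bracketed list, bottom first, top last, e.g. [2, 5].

[-75, 3710]

(re-executing from step 4 with the substitution; state before step 4: [-9, 66])
4. SUB -> [-75]
5. PUSH -70 -> [-75, -70]
6. PUSH -53 -> [-75, -70, -53]
7. MUL -> [-75, 3710]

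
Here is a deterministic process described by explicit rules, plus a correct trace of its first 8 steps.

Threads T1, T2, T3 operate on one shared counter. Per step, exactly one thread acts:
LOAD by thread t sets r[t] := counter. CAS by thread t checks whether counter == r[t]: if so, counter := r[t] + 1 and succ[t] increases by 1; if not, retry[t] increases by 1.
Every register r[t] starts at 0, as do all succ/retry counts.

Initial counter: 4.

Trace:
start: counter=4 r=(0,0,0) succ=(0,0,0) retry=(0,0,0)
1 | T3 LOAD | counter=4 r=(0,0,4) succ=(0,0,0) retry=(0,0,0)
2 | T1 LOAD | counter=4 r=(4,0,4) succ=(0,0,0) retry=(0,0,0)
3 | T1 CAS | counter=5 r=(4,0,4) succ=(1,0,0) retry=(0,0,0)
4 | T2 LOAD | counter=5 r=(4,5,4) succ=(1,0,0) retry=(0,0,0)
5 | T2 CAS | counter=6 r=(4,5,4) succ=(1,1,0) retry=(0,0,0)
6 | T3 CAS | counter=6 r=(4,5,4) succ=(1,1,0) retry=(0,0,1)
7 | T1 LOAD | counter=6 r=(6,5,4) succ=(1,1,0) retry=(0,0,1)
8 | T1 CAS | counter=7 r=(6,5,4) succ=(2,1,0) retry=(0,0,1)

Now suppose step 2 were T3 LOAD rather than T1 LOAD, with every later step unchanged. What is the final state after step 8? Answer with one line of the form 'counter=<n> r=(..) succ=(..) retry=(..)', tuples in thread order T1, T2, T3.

counter=6 r=(5,4,4) succ=(1,1,0) retry=(1,0,1)

(re-executing from step 2 with the substitution; state before step 2: counter=4 r=(0,0,4) succ=(0,0,0) retry=(0,0,0))
2 | T3 LOAD | counter=4 r=(0,0,4) succ=(0,0,0) retry=(0,0,0)
3 | T1 CAS | counter=4 r=(0,0,4) succ=(0,0,0) retry=(1,0,0)
4 | T2 LOAD | counter=4 r=(0,4,4) succ=(0,0,0) retry=(1,0,0)
5 | T2 CAS | counter=5 r=(0,4,4) succ=(0,1,0) retry=(1,0,0)
6 | T3 CAS | counter=5 r=(0,4,4) succ=(0,1,0) retry=(1,0,1)
7 | T1 LOAD | counter=5 r=(5,4,4) succ=(0,1,0) retry=(1,0,1)
8 | T1 CAS | counter=6 r=(5,4,4) succ=(1,1,0) retry=(1,0,1)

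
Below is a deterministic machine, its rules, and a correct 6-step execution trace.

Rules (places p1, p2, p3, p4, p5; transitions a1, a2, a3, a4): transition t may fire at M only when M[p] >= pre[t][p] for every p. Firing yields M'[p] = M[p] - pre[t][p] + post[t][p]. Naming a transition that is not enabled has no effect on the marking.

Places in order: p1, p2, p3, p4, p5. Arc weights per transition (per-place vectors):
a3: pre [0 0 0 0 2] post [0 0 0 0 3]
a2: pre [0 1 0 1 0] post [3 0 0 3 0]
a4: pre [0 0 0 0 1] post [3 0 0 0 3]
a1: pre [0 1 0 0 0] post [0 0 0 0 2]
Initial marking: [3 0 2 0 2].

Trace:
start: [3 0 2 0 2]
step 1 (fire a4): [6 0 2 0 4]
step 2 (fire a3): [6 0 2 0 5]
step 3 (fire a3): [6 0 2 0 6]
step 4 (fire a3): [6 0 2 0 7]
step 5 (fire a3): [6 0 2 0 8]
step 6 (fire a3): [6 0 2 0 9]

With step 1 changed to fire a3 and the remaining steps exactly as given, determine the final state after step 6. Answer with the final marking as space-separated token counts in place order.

(re-executing from step 1 with the substitution; state before step 1: [3 0 2 0 2])
step 1 (fire a3): [3 0 2 0 3]
step 2 (fire a3): [3 0 2 0 4]
step 3 (fire a3): [3 0 2 0 5]
step 4 (fire a3): [3 0 2 0 6]
step 5 (fire a3): [3 0 2 0 7]
step 6 (fire a3): [3 0 2 0 8]

3 0 2 0 8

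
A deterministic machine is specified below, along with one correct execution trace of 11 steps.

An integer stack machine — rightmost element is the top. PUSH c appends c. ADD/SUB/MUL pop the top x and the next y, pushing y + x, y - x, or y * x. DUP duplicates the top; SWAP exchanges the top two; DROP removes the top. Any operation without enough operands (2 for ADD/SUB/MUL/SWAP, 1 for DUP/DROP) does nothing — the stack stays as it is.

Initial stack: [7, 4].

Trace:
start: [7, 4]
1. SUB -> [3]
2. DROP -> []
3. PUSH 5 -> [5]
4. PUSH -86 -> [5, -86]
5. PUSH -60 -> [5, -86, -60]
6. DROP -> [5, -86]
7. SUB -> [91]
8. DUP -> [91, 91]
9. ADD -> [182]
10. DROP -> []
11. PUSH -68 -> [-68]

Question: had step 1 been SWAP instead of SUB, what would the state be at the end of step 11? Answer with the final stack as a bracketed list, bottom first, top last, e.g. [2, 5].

[4, -68]

(re-executing from step 1 with the substitution; state before step 1: [7, 4])
1. SWAP -> [4, 7]
2. DROP -> [4]
3. PUSH 5 -> [4, 5]
4. PUSH -86 -> [4, 5, -86]
5. PUSH -60 -> [4, 5, -86, -60]
6. DROP -> [4, 5, -86]
7. SUB -> [4, 91]
8. DUP -> [4, 91, 91]
9. ADD -> [4, 182]
10. DROP -> [4]
11. PUSH -68 -> [4, -68]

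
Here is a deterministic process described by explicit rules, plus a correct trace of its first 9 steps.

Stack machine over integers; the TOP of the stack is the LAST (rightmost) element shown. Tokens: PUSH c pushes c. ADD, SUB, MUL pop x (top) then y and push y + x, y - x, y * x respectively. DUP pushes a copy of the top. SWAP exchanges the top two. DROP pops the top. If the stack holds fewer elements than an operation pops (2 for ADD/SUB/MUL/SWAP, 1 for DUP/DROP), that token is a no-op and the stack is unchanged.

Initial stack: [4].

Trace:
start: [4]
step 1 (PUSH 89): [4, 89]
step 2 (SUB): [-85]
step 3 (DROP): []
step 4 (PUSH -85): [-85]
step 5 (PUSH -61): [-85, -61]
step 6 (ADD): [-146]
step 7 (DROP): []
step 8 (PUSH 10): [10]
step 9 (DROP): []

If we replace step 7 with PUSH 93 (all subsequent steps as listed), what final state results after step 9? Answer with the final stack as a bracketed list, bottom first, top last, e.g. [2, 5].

(re-executing from step 7 with the substitution; state before step 7: [-146])
step 7 (PUSH 93): [-146, 93]
step 8 (PUSH 10): [-146, 93, 10]
step 9 (DROP): [-146, 93]

[-146, 93]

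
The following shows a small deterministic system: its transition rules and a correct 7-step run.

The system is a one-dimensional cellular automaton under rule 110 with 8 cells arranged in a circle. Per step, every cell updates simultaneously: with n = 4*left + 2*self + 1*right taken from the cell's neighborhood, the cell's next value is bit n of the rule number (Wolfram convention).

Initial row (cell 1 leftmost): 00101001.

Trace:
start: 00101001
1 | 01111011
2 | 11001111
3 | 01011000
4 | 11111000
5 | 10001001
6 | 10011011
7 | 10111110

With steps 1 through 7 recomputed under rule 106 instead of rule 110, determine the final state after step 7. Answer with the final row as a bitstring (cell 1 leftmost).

10010100

(re-executing steps 1..7 under rule 106; state before step 1: 00101001)
1 | 01010010
2 | 10100100
3 | 01001001
4 | 10010010
5 | 00100101
6 | 01001010
7 | 10010100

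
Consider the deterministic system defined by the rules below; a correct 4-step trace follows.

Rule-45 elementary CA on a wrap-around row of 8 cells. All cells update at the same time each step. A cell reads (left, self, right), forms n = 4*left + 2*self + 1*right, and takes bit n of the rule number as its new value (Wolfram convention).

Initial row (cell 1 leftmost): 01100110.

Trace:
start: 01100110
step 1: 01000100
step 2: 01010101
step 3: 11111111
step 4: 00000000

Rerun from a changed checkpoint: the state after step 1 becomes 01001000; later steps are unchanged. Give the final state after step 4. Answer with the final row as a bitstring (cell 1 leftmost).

state after step 1 := 01001000
step 2: 01001011
step 3: 11001110
step 4: 10001001

10001001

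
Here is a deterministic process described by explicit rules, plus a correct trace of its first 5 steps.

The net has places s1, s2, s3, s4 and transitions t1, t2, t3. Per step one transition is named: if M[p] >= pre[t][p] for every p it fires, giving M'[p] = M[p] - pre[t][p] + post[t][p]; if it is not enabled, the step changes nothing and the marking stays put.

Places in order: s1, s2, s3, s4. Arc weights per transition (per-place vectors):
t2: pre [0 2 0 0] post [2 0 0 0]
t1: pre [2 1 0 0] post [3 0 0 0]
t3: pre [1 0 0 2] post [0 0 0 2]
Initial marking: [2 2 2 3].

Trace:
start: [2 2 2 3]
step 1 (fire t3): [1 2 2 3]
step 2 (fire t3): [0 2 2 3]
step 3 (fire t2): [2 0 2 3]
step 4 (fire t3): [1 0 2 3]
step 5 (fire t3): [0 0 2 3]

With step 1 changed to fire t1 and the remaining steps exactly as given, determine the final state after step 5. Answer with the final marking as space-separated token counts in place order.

(re-executing from step 1 with the substitution; state before step 1: [2 2 2 3])
step 1 (fire t1): [3 1 2 3]
step 2 (fire t3): [2 1 2 3]
step 3 (fire t2): [2 1 2 3]
step 4 (fire t3): [1 1 2 3]
step 5 (fire t3): [0 1 2 3]

0 1 2 3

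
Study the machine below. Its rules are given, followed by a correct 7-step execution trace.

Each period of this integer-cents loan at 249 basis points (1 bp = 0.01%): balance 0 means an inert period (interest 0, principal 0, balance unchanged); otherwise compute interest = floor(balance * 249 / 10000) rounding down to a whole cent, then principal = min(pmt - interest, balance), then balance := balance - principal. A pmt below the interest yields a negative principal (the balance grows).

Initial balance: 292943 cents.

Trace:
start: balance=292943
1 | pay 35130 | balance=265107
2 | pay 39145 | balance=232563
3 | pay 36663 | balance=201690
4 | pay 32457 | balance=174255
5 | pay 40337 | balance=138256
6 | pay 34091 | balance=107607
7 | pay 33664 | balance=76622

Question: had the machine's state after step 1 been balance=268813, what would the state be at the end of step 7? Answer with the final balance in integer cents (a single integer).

state after step 1 := balance=268813
2 | pay 39145 | balance=236361
3 | pay 36663 | balance=205583
4 | pay 32457 | balance=178245
5 | pay 40337 | balance=142346
6 | pay 34091 | balance=111799
7 | pay 33664 | balance=80918

80918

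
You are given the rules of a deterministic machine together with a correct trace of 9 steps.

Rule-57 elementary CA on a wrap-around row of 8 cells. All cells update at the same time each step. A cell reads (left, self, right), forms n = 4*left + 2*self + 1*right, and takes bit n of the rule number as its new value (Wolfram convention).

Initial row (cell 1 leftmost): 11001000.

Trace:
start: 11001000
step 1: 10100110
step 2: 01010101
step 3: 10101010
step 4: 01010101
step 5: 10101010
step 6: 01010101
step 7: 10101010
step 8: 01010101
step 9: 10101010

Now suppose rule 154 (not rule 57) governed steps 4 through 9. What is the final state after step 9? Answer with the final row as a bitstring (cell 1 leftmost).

(re-executing steps 4..9 under rule 154; state before step 4: 10101010)
step 4: 00000000
step 5: 00000000
step 6: 00000000
step 7: 00000000
step 8: 00000000
step 9: 00000000

00000000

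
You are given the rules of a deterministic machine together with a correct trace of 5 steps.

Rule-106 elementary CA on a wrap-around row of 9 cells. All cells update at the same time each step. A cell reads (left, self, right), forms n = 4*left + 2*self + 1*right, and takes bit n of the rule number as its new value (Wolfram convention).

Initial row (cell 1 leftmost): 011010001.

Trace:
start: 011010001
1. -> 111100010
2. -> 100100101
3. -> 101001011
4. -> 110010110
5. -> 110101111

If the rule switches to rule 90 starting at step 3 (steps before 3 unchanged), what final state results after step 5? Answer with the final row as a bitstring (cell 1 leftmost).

(re-executing steps 3..5 under rule 90; state before step 3: 100100101)
3. -> 111011001
4. -> 001011111
5. -> 110010001

110010001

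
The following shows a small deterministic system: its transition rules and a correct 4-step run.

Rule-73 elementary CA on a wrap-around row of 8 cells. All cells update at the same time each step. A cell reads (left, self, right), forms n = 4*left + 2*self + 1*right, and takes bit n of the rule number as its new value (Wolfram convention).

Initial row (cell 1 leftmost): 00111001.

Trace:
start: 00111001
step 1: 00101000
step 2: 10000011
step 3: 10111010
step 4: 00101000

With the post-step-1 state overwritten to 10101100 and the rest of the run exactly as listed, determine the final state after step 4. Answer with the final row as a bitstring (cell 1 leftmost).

state after step 1 := 10101100
step 2: 00001100
step 3: 11101101
step 4: 00101101

00101101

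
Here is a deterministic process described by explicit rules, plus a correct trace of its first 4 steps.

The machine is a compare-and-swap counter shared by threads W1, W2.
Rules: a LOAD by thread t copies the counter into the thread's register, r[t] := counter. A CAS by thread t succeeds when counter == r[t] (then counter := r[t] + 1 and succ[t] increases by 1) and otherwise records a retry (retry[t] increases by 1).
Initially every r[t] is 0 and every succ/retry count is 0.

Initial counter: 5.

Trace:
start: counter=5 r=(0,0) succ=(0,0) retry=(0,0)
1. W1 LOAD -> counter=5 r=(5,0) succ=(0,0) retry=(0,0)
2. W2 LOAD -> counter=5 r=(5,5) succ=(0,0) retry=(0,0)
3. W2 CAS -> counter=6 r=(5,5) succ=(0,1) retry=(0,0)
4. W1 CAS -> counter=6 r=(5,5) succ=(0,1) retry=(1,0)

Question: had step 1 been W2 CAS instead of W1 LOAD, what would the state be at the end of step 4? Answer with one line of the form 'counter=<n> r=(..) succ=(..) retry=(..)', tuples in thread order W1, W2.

(re-executing from step 1 with the substitution; state before step 1: counter=5 r=(0,0) succ=(0,0) retry=(0,0))
1. W2 CAS -> counter=5 r=(0,0) succ=(0,0) retry=(0,1)
2. W2 LOAD -> counter=5 r=(0,5) succ=(0,0) retry=(0,1)
3. W2 CAS -> counter=6 r=(0,5) succ=(0,1) retry=(0,1)
4. W1 CAS -> counter=6 r=(0,5) succ=(0,1) retry=(1,1)

counter=6 r=(0,5) succ=(0,1) retry=(1,1)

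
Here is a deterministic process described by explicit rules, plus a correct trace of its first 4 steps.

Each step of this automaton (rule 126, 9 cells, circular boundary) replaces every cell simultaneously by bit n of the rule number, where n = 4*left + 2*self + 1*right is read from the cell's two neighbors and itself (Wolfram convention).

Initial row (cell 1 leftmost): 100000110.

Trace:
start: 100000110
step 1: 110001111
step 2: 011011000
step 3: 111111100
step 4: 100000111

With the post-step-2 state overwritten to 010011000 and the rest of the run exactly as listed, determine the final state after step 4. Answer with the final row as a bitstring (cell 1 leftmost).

state after step 2 := 010011000
step 3: 111111100
step 4: 100000111

100000111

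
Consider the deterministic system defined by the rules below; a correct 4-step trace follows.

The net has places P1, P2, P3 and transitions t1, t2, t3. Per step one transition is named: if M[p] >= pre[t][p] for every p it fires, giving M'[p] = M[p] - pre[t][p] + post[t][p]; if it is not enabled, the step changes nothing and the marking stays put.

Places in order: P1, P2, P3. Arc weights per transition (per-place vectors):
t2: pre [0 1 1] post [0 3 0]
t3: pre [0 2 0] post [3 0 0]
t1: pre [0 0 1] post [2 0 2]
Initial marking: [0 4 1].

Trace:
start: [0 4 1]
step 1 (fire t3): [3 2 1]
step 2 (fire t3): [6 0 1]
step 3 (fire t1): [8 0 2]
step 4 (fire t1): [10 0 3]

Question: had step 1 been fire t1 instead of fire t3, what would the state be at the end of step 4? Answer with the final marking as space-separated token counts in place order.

9 2 4

(re-executing from step 1 with the substitution; state before step 1: [0 4 1])
step 1 (fire t1): [2 4 2]
step 2 (fire t3): [5 2 2]
step 3 (fire t1): [7 2 3]
step 4 (fire t1): [9 2 4]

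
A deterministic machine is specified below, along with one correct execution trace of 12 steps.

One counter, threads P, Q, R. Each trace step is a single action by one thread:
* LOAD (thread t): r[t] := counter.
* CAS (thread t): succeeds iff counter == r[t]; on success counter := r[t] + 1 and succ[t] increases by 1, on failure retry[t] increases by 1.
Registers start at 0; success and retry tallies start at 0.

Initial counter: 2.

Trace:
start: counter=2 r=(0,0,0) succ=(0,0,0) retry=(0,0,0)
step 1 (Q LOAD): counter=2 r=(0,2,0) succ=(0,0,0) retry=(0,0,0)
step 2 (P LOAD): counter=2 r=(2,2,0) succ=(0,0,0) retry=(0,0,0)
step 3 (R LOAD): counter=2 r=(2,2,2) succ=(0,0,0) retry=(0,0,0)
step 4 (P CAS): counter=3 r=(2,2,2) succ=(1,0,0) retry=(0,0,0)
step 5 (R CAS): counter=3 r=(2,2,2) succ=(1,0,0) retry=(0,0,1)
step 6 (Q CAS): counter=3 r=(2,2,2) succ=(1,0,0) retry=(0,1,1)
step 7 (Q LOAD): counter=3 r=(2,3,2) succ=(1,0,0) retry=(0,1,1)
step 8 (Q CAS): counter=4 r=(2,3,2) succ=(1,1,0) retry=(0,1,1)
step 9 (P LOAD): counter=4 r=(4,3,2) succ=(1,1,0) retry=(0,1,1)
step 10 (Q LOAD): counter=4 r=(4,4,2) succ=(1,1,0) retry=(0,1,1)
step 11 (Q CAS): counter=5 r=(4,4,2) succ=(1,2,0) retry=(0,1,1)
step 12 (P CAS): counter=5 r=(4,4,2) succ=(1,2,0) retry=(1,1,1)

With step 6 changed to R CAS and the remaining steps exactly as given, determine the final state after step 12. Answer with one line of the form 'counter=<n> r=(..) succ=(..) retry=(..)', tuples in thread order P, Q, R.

(re-executing from step 6 with the substitution; state before step 6: counter=3 r=(2,2,2) succ=(1,0,0) retry=(0,0,1))
step 6 (R CAS): counter=3 r=(2,2,2) succ=(1,0,0) retry=(0,0,2)
step 7 (Q LOAD): counter=3 r=(2,3,2) succ=(1,0,0) retry=(0,0,2)
step 8 (Q CAS): counter=4 r=(2,3,2) succ=(1,1,0) retry=(0,0,2)
step 9 (P LOAD): counter=4 r=(4,3,2) succ=(1,1,0) retry=(0,0,2)
step 10 (Q LOAD): counter=4 r=(4,4,2) succ=(1,1,0) retry=(0,0,2)
step 11 (Q CAS): counter=5 r=(4,4,2) succ=(1,2,0) retry=(0,0,2)
step 12 (P CAS): counter=5 r=(4,4,2) succ=(1,2,0) retry=(1,0,2)

counter=5 r=(4,4,2) succ=(1,2,0) retry=(1,0,2)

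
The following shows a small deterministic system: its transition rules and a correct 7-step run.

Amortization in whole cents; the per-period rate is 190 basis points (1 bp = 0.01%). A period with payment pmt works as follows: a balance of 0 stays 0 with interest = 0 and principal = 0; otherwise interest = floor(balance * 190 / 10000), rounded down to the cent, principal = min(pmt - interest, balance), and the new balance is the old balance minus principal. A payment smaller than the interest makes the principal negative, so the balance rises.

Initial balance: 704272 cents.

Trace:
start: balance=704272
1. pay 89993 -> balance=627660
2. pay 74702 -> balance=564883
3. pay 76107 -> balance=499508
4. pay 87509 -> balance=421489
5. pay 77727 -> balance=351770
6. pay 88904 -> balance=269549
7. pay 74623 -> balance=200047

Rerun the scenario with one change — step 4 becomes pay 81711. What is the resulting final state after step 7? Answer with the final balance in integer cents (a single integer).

206181

(re-executing from step 4 with the substitution; state before step 4: balance=499508)
4. pay 81711 -> balance=427287
5. pay 77727 -> balance=357678
6. pay 88904 -> balance=275569
7. pay 74623 -> balance=206181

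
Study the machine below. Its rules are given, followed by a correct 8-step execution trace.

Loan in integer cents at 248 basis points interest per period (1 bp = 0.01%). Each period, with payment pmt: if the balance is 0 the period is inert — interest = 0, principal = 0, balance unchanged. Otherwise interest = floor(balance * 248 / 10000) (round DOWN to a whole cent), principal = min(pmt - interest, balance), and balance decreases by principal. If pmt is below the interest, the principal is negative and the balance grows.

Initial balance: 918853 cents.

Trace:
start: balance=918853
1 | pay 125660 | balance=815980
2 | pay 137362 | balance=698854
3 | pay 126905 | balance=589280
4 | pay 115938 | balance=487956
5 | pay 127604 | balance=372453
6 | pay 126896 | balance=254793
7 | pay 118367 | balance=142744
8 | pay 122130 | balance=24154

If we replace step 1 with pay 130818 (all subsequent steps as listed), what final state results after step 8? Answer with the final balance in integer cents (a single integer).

18030

(re-executing from step 1 with the substitution; state before step 1: balance=918853)
1 | pay 130818 | balance=810822
2 | pay 137362 | balance=693568
3 | pay 126905 | balance=583863
4 | pay 115938 | balance=482404
5 | pay 127604 | balance=366763
6 | pay 126896 | balance=248962
7 | pay 118367 | balance=136769
8 | pay 122130 | balance=18030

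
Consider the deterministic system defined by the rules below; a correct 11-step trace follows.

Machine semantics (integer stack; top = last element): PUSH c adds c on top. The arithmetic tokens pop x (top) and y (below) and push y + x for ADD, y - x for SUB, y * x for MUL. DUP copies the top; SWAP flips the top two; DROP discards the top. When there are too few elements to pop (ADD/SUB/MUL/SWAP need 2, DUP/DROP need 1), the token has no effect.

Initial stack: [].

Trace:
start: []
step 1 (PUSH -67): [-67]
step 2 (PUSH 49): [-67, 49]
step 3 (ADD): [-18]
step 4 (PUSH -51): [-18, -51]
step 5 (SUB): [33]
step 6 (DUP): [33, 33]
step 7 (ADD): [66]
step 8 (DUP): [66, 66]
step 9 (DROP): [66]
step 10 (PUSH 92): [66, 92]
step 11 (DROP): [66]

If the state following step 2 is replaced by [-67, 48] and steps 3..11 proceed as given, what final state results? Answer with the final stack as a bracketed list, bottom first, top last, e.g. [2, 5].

[64]

state after step 2 := [-67, 48]
step 3 (ADD): [-19]
step 4 (PUSH -51): [-19, -51]
step 5 (SUB): [32]
step 6 (DUP): [32, 32]
step 7 (ADD): [64]
step 8 (DUP): [64, 64]
step 9 (DROP): [64]
step 10 (PUSH 92): [64, 92]
step 11 (DROP): [64]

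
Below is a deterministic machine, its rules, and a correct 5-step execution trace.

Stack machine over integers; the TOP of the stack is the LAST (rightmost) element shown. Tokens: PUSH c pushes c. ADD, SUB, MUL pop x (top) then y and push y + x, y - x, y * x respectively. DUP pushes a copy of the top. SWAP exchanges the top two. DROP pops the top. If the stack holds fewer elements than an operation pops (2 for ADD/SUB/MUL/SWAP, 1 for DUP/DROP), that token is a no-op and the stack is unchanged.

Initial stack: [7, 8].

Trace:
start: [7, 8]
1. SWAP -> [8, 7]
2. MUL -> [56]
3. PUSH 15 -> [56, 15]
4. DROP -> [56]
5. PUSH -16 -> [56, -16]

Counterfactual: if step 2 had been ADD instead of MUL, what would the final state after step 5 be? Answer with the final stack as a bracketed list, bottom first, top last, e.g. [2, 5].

(re-executing from step 2 with the substitution; state before step 2: [8, 7])
2. ADD -> [15]
3. PUSH 15 -> [15, 15]
4. DROP -> [15]
5. PUSH -16 -> [15, -16]

[15, -16]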